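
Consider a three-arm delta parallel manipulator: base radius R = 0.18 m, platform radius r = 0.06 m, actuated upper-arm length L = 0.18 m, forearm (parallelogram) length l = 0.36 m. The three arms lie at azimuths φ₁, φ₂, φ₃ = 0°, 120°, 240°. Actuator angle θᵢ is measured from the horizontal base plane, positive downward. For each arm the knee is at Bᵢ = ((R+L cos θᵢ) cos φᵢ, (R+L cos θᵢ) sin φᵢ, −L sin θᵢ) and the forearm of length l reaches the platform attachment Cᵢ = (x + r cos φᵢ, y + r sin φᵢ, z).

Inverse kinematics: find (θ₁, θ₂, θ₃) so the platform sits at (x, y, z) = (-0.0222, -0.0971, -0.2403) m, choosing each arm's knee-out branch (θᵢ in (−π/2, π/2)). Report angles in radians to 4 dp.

θ₁ = 0.4366, θ₂ = 0.6981, θ₃ = -0.3491

rotate P by −φ1: (-0.0222, -0.0971, -0.2403)
  e−x'=0.1422;  (l²−L²−(e−x')²−y'²−z²)/2L = 0.0272
  √(A²+B²)=0.2792;  θ1 = -1.0365+1.4731 ≈ 0.4366
φ2=120.0° → target in arm frame (-0.0730, 0.0678)
  e−x'=0.1930;  (l²−L²−(e−x')²−y'²−z²)/2L = -0.0066
  √(A²+B²)=0.3082;  θ2 = -0.8942+1.5923 ≈ 0.6981
arm 3 (φ=240.0°): x'=0.0952, y'=0.0293
  A cos θ + B sin θ = C:  0.0248·cos θ + -0.2403·sin θ = 0.1055
  θ3 = atan2(B,A) + arccos(C/0.2416) = -0.3491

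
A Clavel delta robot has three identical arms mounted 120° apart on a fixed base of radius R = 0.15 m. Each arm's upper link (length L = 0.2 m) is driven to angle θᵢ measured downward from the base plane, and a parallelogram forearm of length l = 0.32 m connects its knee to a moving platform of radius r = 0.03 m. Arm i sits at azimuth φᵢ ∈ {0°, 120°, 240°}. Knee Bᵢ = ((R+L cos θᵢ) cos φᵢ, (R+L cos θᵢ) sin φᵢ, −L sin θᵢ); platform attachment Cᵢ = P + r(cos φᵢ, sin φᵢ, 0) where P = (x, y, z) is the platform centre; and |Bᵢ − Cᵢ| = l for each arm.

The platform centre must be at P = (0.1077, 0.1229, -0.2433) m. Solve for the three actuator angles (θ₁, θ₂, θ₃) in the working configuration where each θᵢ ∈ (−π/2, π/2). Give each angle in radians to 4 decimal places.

rotate P by −φ1: (0.1077, 0.1229, -0.2433)
  e−x'=0.0123;  (l²−L²−(e−x')²−y'²−z²)/2L = -0.0301
  √(A²+B²)=0.2436;  θ1 = -1.5203+1.6948 ≈ 0.1745
φ2=120.0° → target in arm frame (0.0526, -0.1547)
  e−x'=0.0674;  (l²−L²−(e−x')²−y'²−z²)/2L = -0.0632
  γ=atan2(-0.2433,0.0674)=-1.3005;  ψ=arccos(-0.2503)=1.8238;  θ2=γ+ψ≈0.5233
arm 3 (φ=240.0°): x'=-0.1603, y'=0.0318
  A=0.2803, B=-0.2433, C=(l²−L²−A²−y'²−z²)/(2L)=-0.1909
  √(A²+B²)=0.3712;  θ3 = -0.7149+2.1111 ≈ 1.3962

θ₁ = 0.1745, θ₂ = 0.5233, θ₃ = 1.3962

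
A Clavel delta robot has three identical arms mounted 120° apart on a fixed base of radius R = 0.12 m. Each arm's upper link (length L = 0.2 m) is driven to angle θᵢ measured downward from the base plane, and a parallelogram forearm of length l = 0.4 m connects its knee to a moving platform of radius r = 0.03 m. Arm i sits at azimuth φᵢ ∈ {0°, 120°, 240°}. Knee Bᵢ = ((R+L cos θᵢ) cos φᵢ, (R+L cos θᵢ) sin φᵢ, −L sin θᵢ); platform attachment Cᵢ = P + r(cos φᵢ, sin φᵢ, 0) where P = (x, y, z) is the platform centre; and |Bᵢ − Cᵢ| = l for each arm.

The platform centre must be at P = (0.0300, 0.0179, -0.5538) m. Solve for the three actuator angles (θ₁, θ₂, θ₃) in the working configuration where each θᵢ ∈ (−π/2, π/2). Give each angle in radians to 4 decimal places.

θ₁ = 1.1344, θ₂ = 1.2218, θ₃ = 1.3091

arm 1 (φ=0.0°): x'=0.0300, y'=0.0179
  A cos θ + B sin θ = C:  0.0600·cos θ + -0.5538·sin θ = -0.4765
  γ=atan2(-0.5538,0.0600)=-1.4629;  ψ=arccos(-0.8555)=2.5973;  θ1=γ+ψ≈1.1344
φ2=120.0° → target in arm frame (0.0005, -0.0349)
  A=0.0895, B=-0.5538, C=(l²−L²−A²−y'²−z²)/(2L)=-0.4898
  γ=atan2(-0.5538,0.0895)=-1.4106;  ψ=arccos(-0.8731)=2.6324;  θ2=γ+ψ≈1.2218
φ3=240.0° → target in arm frame (-0.0305, 0.0170)
  A cos θ + B sin θ = C:  0.1205·cos θ + -0.5538·sin θ = -0.5038
  θ3 = atan2(B,A) + arccos(C/0.5668) = 1.3091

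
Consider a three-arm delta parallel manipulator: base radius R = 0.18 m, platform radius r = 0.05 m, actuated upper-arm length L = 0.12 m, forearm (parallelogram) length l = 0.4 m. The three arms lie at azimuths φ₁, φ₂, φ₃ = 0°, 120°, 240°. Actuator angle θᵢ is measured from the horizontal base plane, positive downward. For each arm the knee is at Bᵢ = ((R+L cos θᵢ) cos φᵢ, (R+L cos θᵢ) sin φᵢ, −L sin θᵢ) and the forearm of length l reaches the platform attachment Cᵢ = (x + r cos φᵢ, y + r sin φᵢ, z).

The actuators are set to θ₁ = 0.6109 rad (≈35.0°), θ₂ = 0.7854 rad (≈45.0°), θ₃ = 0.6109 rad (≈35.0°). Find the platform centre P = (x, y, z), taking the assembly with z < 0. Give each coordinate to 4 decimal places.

(0.0125, -0.0217, -0.4049)

arm 1 at φ=0.0°: (R−r)+L cos θ1 = 0.2283;  O1 = (0.2283, 0.0000, -0.0688)
φ2=120.0°: virtual centre (-0.1074, 0.1861, -0.0849), radius l
φ3=240.0°: virtual centre (-0.1141, -0.1977, -0.0688), radius l
|O₂|²−|O₁|² = -0.0035;  |O₃|²−|O₁|² = 0.0000
plane₁₂: -0.6714x+0.3721y+-0.0320z = -0.0035
det = 0.5204;  x = 0.0027+-0.0243z,  y = -0.0046+0.0422z
sphere 1 gives Az²+Bz+C=0 with A=1.0024, B=0.1483, C=-0.1043;  B²−4AC=0.4403;  roots -0.4049, 0.2570;  negative root z = -0.4049
x = 0.0125, y = -0.0217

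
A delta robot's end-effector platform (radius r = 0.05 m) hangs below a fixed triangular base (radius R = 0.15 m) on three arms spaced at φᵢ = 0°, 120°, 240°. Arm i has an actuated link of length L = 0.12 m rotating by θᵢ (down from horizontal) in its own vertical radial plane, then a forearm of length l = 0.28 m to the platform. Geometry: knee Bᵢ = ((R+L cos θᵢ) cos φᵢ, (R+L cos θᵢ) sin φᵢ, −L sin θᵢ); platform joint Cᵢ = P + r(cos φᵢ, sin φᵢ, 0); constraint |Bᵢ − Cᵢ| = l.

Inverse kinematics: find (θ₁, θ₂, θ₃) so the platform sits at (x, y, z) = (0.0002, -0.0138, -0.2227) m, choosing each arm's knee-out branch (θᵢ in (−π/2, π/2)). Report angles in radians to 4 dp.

φ1=0.0° → target in arm frame (0.0002, -0.0138)
  A cos θ + B sin θ = C:  0.0998·cos θ + -0.2227·sin θ = 0.0177
  γ=atan2(-0.2227,0.0998)=-1.1495;  ψ=arccos(0.0726)=1.4981;  θ1=γ+ψ≈0.3486
rotate P by −φ2: (-0.0121, 0.0067, -0.2227)
  A cos θ + B sin θ = C:  0.1121·cos θ + -0.2227·sin θ = 0.0075
  √(A²+B²)=0.2493;  θ2 = -1.1046+1.5406 ≈ 0.4360
φ3=240.0° → target in arm frame (0.0119, 0.0071)
  e−x'=0.0881;  (l²−L²−(e−x')²−y'²−z²)/2L = 0.0274
  √(A²+B²)=0.2395;  θ3 = -1.1939+1.4560 ≈ 0.2621

θ₁ = 0.3486, θ₂ = 0.4360, θ₃ = 0.2621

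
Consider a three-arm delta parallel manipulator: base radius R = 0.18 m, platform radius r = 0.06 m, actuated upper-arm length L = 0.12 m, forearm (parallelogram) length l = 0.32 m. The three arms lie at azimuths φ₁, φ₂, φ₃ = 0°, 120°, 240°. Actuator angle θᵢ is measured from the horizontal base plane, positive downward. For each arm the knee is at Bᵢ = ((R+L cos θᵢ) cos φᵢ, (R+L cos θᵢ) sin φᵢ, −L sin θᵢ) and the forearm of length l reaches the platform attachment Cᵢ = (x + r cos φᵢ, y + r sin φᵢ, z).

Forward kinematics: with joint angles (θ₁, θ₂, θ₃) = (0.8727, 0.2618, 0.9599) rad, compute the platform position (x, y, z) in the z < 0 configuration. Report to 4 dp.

φ1=0.0°: virtual centre (0.1971, 0.0000, -0.0919), radius l
O2 = (0.2359·cos120.0°, 0.2359·sin120.0°, -0.0311) = (-0.1180, 0.2043, -0.0311)
φ3=240.0°: virtual centre (-0.0944, -0.1635, -0.0983), radius l
subtract pairs → two planes through P
plane₁₂: -0.6302x+0.4086y+0.1217z = 0.0093
Cramer: x(z) = -0.0050+0.0779z;  y(z) = 0.0150-0.1778z
into |P−O₁|² = l²: 1.0377z² + 0.1470z + -0.0529 = 0;  Δ = 0.2410;  z = -0.3074 or 0.1657 → z<0 root = -0.3074
x = -0.0290, y = 0.0697

(-0.0290, 0.0697, -0.3074)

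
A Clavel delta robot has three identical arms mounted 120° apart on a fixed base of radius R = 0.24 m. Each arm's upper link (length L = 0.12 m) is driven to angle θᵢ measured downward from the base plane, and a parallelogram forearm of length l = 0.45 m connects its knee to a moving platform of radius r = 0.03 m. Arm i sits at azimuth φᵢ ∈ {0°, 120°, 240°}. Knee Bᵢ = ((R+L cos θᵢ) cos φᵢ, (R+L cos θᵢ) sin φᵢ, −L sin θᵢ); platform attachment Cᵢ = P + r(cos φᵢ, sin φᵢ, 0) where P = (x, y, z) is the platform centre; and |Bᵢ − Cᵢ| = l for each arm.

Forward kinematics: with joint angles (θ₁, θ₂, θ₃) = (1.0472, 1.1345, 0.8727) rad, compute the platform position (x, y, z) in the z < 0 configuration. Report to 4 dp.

(-0.0053, -0.0278, -0.4588)

φ1=0.0°: virtual centre (0.2700, 0.0000, -0.1039), radius l
S2 = (0.2607·cos120.0°, 0.2607·sin120.0°, -0.1088) = (-0.1304, 0.2258, -0.1088)
φ3=240.0°: virtual centre (-0.1436, -0.2487, -0.0919), radius l
subtract pairs → two planes through P
plane₁₂: -0.8007x+0.4516y+-0.0097z = -0.0039
Cramer: x(z) = -0.0017+0.0078z;  y(z) = -0.0116+0.0353z
into |P−S₁|² = l²: 1.0013z² + 0.2028z + -0.1177 = 0;  Δ = 0.5127;  z = -0.4588 or 0.2563 → z<0 root = -0.4588
x = -0.0053, y = -0.0278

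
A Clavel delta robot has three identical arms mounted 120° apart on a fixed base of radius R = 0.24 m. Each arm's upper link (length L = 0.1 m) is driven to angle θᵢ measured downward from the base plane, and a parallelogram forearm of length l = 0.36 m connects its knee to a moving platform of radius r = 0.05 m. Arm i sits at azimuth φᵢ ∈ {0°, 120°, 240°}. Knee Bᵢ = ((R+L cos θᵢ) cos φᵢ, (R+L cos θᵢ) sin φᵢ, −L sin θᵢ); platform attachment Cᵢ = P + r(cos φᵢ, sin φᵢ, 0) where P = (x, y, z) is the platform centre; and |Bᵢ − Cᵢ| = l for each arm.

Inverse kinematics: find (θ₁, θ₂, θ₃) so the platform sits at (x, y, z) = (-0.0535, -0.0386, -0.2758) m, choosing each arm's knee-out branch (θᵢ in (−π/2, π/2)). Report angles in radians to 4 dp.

arm 1 (φ=0.0°): x'=-0.0535, y'=-0.0386
  A=0.2435, B=-0.2758, C=(l²−L²−A²−y'²−z²)/(2L)=-0.0862
  γ=atan2(-0.2758,0.2435)=-0.8475;  ψ=arccos(-0.2344)=1.8074;  θ1=γ+ψ≈0.9599
arm 2 (φ=120.0°): x'=-0.0067, y'=0.0656
  A cos θ + B sin θ = C:  0.1967·cos θ + -0.2758·sin θ = 0.0027
  √(A²+B²)=0.3387;  θ2 = -0.9513+1.5628 ≈ 0.6114
rotate P by −φ3: (0.0602, -0.0270, -0.2758)
  A cos θ + B sin θ = C:  0.1298·cos θ + -0.2758·sin θ = 0.1298
  √(A²+B²)=0.3048;  θ3 = -1.1309+1.1311 ≈ 0.0003

θ₁ = 0.9599, θ₂ = 0.6114, θ₃ = 0.0003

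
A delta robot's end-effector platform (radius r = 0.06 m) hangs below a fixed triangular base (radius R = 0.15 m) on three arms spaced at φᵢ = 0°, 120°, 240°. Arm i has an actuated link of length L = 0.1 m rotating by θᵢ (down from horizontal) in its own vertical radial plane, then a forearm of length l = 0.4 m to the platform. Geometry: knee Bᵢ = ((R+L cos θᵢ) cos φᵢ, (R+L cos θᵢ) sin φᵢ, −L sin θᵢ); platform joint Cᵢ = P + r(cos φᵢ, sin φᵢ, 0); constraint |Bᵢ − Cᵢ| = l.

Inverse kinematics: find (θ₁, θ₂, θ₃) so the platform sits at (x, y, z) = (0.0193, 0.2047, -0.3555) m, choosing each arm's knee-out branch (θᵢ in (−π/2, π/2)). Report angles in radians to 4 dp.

φ1=0.0° → target in arm frame (0.0193, 0.2047)
  e−x'=0.0707;  (l²−L²−(e−x')²−y'²−z²)/2L = -0.1164
  √(A²+B²)=0.3625;  θ1 = -1.3745+1.8977 ≈ 0.5233
arm 2 (φ=120.0°): x'=0.1676, y'=-0.1191
  A=-0.0776, B=-0.3555, C=(l²−L²−A²−y'²−z²)/(2L)=0.0171
  √(A²+B²)=0.3639;  θ2 = -1.7858+1.5238 ≈ -0.2620
rotate P by −φ3: (-0.1869, -0.0856, -0.3555)
  e−x'=0.2769;  (l²−L²−(e−x')²−y'²−z²)/2L = -0.3020
  θ3 = atan2(B,A) + arccos(C/0.4506) = 1.3962

θ₁ = 0.5233, θ₂ = -0.2620, θ₃ = 1.3962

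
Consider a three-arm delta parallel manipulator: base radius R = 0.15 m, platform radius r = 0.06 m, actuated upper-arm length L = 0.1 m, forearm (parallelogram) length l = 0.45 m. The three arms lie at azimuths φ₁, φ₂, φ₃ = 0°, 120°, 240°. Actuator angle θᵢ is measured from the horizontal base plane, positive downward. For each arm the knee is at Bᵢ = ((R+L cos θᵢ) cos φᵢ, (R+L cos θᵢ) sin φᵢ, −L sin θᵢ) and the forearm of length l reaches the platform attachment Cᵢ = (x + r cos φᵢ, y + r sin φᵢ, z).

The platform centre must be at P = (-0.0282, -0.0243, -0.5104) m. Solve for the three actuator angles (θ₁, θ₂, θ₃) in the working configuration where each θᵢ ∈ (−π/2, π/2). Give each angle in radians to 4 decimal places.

θ₁ = 1.1352, θ₂ = 1.0477, θ₃ = 0.8730

rotate P by −φ1: (-0.0282, -0.0243, -0.5104)
  e−x'=0.1182;  (l²−L²−(e−x')²−y'²−z²)/2L = -0.4128
  θ1 = atan2(B,A) + arccos(C/0.5239) = 1.1352
arm 2 (φ=120.0°): x'=-0.0069, y'=0.0366
  A=0.0969, B=-0.5104, C=(l²−L²−A²−y'²−z²)/(2L)=-0.3937
  √(A²+B²)=0.5195;  θ2 = -1.3831+2.4308 ≈ 1.0477
arm 3 (φ=240.0°): x'=0.0351, y'=-0.0123
  e−x'=0.0549;  (l²−L²−(e−x')²−y'²−z²)/2L = -0.3558
  γ=atan2(-0.5104,0.0549)=-1.4637;  ψ=arccos(-0.6932)=2.3367;  θ3=γ+ψ≈0.8730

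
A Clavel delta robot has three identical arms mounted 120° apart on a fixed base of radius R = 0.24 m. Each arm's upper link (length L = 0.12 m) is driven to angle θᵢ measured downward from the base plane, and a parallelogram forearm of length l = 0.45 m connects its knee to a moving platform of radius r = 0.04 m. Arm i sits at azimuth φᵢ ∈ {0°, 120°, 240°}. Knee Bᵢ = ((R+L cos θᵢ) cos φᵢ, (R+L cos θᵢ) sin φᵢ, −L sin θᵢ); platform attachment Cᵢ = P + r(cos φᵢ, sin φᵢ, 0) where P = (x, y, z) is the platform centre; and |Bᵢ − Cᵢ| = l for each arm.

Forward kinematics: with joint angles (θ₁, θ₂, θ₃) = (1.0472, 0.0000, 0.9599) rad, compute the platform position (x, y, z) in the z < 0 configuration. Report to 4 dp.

arm 1 at φ=0.0°: e+L cos θ1 = 0.2600;  centre 1 = (0.2600, 0.0000, -0.1039)
centre 2 = (0.3200·cos120.0°, 0.3200·sin120.0°, 0.0000) = (-0.1600, 0.2771, 0.0000)
arm 3 at φ=240.0°: e+L cos θ3 = 0.2688;  centre 3 = (-0.1344, -0.2328, -0.0983)
eliminate P² terms by subtracting sphere 1 from 2 and 3
linear system: -0.8400x+0.5543y = 0.0240−0.2078z; -0.7888x+-0.4656y = 0.0035−0.0113z
Cramer: x(z) = -0.0159+0.1244z;  y(z) = 0.0193-0.1865z
quadratic in z: (1.0503)z²+(0.1320)z+(-0.1152)=0, √Δ=0.7082 → z ∈ {-0.4000, 0.2743}; z = -0.4000 (taking z<0)
x = -0.0656, y = 0.0939

(-0.0656, 0.0939, -0.4000)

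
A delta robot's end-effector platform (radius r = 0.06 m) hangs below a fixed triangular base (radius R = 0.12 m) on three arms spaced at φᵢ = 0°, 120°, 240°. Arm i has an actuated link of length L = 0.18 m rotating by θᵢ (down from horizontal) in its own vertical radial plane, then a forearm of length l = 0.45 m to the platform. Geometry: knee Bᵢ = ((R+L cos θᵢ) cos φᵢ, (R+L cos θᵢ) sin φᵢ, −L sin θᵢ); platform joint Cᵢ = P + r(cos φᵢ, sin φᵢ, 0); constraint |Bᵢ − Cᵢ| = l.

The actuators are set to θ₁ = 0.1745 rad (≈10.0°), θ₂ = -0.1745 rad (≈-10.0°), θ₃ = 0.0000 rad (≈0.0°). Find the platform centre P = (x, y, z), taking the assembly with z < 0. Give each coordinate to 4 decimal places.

O1 = (0.2373·cos0.0°, 0.2373·sin0.0°, -0.0313) = (0.2373, 0.0000, -0.0313)
φ2=120.0°: virtual centre (-0.1186, 0.2055, 0.0313), radius l
O3 = (0.2400·cos240.0°, 0.2400·sin240.0°, 0.0000) = (-0.1200, -0.2078, 0.0000)
subtract pairs → two planes through P
linear system: -0.7118x+0.4110y = 0.0000−0.1250z; -0.7145x+-0.4157y = 0.0003−0.0625z
Cramer: x(z) = -0.0002+0.1317z;  y(z) = -0.0004-0.0760z
sphere 1 gives Az²+Bz+C=0 with A=1.0231, B=0.0000, C=-0.1451;  B²−4AC=0.5939;  roots -0.3766, 0.3766;  negative root z = -0.3766
x = -0.0498, y = 0.0282

(-0.0498, 0.0282, -0.3766)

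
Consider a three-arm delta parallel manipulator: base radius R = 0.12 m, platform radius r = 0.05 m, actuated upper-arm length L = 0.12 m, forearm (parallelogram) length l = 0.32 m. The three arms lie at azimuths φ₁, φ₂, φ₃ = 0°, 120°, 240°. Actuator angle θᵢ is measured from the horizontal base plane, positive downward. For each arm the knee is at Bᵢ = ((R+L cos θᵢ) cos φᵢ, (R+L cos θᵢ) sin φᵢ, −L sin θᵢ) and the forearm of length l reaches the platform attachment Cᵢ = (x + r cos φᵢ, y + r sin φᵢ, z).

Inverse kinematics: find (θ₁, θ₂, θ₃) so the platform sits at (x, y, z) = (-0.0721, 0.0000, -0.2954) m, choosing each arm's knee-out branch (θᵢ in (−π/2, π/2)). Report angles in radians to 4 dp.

θ₁ = 0.6982, θ₂ = 0.1749, θ₃ = 0.1749

rotate P by −φ1: (-0.0721, 0.0000, -0.2954)
  e−x'=0.1421;  (l²−L²−(e−x')²−y'²−z²)/2L = -0.0811
  √(A²+B²)=0.3278;  θ1 = -1.1224+1.8207 ≈ 0.6982
rotate P by −φ2: (0.0360, 0.0624, -0.2954)
  A cos θ + B sin θ = C:  0.0340·cos θ + -0.2954·sin θ = -0.0180
  θ2 = atan2(B,A) + arccos(C/0.2973) = 0.1749
rotate P by −φ3: (0.0361, -0.0624, -0.2954)
  A cos θ + B sin θ = C:  0.0339·cos θ + -0.2954·sin θ = -0.0180
  γ=atan2(-0.2954,0.0339)=-1.4564;  ψ=arccos(-0.0604)=1.6313;  θ3=γ+ψ≈0.1749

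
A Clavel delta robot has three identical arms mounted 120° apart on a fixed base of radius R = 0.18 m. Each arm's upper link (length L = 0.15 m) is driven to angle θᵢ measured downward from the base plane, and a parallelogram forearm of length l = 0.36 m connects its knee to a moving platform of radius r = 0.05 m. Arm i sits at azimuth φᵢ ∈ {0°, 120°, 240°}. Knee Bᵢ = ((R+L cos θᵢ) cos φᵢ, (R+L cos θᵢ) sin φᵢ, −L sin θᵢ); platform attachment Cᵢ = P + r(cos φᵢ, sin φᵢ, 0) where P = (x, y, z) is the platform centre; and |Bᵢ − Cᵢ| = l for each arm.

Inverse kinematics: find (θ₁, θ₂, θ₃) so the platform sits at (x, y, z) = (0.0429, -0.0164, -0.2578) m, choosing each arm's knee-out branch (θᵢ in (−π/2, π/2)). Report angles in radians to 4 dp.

θ₁ = -0.0874, θ₂ = 0.4363, θ₃ = 0.2619

rotate P by −φ1: (0.0429, -0.0164, -0.2578)
  A cos θ + B sin θ = C:  0.0871·cos θ + -0.2578·sin θ = 0.1093
  γ=atan2(-0.2578,0.0871)=-1.2450;  ψ=arccos(0.4016)=1.1575;  θ1=γ+ψ≈-0.0874
φ2=120.0° → target in arm frame (-0.0357, -0.0290)
  e−x'=0.1657;  (l²−L²−(e−x')²−y'²−z²)/2L = 0.0412
  √(A²+B²)=0.3064;  θ2 = -0.9997+1.4359 ≈ 0.4363
φ3=240.0° → target in arm frame (-0.0072, 0.0454)
  e−x'=0.1372;  (l²−L²−(e−x')²−y'²−z²)/2L = 0.0658
  γ=atan2(-0.2578,0.1372)=-1.0816;  ψ=arccos(0.2254)=1.3435;  θ3=γ+ψ≈0.2619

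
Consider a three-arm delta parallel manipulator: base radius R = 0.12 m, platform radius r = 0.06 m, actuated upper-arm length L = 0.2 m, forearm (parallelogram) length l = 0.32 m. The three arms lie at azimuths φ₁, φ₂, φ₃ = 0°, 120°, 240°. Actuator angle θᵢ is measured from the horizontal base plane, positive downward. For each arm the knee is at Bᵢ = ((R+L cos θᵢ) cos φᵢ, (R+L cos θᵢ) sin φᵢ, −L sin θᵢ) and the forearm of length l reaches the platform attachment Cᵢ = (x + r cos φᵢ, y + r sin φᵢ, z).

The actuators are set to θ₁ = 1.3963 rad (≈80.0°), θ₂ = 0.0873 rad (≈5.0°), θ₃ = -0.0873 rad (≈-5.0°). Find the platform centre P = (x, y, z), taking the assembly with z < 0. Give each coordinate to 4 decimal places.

φ1=0.0°: virtual centre (0.0947, 0.0000, -0.1970), radius l
O2 = (0.2592·cos120.0°, 0.2592·sin120.0°, -0.0174) = (-0.1296, 0.2245, -0.0174)
O3 = (0.2592·cos240.0°, 0.2592·sin240.0°, 0.0174) = (-0.1296, -0.2245, 0.0174)
eliminate P² terms by subtracting sphere 1 from 2 and 3
[-0.4487 0.4490 0.3590]·P = 0.0197;  [-0.4487 -0.4490 0.4288]·P = 0.0197
det = 0.4029;  x = -0.0440+0.8780z,  y = 0.0000+0.0777z
quadratic in z: (1.7768)z²+(0.1503)z+(-0.0444)=0, √Δ=0.5813 → z ∈ {-0.2059, 0.1213}; z = -0.2059 (taking z<0)
x = -0.2248, y = -0.0160

(-0.2248, -0.0160, -0.2059)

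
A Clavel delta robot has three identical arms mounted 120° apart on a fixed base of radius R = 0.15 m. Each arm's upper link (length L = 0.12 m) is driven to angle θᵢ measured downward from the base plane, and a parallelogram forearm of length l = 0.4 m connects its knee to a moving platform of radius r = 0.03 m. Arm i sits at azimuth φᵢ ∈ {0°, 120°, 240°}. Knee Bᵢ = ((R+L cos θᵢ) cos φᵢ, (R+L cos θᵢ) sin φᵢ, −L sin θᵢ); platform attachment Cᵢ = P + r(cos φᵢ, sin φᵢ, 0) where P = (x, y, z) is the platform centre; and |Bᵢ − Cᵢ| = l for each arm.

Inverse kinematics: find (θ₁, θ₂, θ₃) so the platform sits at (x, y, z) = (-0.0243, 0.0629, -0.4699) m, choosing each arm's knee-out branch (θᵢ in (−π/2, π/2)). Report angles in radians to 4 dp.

φ1=0.0° → target in arm frame (-0.0243, 0.0629)
  A=0.1443, B=-0.4699, C=(l²−L²−A²−y'²−z²)/(2L)=-0.4166
  θ1 = atan2(B,A) + arccos(C/0.4916) = 1.3092
rotate P by −φ2: (0.0666, -0.0104, -0.4699)
  A cos θ + B sin θ = C:  0.0534·cos θ + -0.4699·sin θ = -0.3257
  γ=atan2(-0.4699,0.0534)=-1.4577;  ψ=arccos(-0.6887)=2.3304;  θ2=γ+ψ≈0.8727
arm 3 (φ=240.0°): x'=-0.0423, y'=-0.0525
  A cos θ + B sin θ = C:  0.1623·cos θ + -0.4699·sin θ = -0.4346
  √(A²+B²)=0.4971;  θ3 = -1.2382+2.6347 ≈ 1.3965

θ₁ = 1.3092, θ₂ = 0.8727, θ₃ = 1.3965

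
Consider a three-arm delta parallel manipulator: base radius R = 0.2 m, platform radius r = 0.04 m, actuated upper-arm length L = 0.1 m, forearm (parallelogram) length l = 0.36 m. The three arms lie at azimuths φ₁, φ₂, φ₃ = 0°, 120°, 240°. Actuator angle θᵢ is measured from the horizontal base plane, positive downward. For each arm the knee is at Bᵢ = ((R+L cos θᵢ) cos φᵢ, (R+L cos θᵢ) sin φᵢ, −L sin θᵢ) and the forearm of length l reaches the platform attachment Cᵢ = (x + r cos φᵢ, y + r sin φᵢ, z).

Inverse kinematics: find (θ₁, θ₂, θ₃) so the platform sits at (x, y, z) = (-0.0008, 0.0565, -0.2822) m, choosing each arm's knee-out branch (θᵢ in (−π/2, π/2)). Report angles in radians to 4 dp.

rotate P by −φ1: (-0.0008, 0.0565, -0.2822)
  e−x'=0.1608;  (l²−L²−(e−x')²−y'²−z²)/2L = 0.0546
  θ1 = atan2(B,A) + arccos(C/0.3248) = 0.3491
rotate P by −φ2: (0.0493, -0.0276, -0.2822)
  e−x'=0.1107;  (l²−L²−(e−x')²−y'²−z²)/2L = 0.1348
  √(A²+B²)=0.3031;  θ2 = -1.1971+1.1100 ≈ -0.0870
arm 3 (φ=240.0°): x'=-0.0485, y'=-0.0289
  e−x'=0.2085;  (l²−L²−(e−x')²−y'²−z²)/2L = -0.0218
  √(A²+B²)=0.3509;  θ3 = -0.9344+1.6330 ≈ 0.6985

θ₁ = 0.3491, θ₂ = -0.0870, θ₃ = 0.6985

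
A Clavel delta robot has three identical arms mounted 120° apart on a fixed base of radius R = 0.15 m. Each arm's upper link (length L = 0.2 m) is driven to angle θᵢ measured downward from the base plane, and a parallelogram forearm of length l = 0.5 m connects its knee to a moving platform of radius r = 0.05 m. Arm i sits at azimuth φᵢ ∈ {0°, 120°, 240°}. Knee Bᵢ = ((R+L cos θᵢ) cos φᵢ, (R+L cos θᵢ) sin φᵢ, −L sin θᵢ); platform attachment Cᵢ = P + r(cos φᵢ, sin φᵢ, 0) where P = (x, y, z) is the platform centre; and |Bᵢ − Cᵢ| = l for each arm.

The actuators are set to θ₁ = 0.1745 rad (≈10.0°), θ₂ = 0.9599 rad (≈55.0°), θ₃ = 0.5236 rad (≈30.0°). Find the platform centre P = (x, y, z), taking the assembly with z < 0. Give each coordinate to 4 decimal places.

φ1=0.0°: virtual centre (0.2970, 0.0000, -0.0347), radius l
arm 2 at φ=120.0°: (R−r)+L cos θ2 = 0.2147;  centre 2 = (-0.1074, 0.1860, -0.1638)
arm 3 at φ=240.0°: (R−r)+L cos θ3 = 0.2732;  centre 3 = (-0.1366, -0.2366, -0.1000)
subtract pairs → two planes through P
linear system: -0.8086x+0.3719y = -0.0164−-0.2582z; -0.8671x+-0.4732y = -0.0048−-0.1306z
Cramer: x(z) = 0.0135-0.2421z;  y(z) = -0.0148+0.1678z
sphere 1 gives Az²+Bz+C=0 with A=1.0868, B=0.2017, C=-0.1682;  B²−4AC=0.7721;  roots -0.4971, 0.3114;  negative root z = -0.4971
x = 0.1339, y = -0.0982

(0.1339, -0.0982, -0.4971)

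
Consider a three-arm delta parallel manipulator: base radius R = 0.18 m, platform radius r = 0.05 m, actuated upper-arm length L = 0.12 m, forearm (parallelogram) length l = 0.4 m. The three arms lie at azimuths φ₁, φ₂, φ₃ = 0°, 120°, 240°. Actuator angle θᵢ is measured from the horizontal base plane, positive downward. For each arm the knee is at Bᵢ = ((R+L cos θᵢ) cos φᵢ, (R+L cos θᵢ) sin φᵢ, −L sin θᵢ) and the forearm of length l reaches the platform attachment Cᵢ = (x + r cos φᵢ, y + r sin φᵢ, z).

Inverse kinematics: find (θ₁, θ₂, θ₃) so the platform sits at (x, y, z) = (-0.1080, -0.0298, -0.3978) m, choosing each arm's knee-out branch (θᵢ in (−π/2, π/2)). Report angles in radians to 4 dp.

φ1=0.0° → target in arm frame (-0.1080, -0.0298)
  A=0.2380, B=-0.3978, C=(l²−L²−A²−y'²−z²)/(2L)=-0.2924
  √(A²+B²)=0.4636;  θ1 = -1.0316+2.2534 ≈ 1.2217
φ2=120.0° → target in arm frame (0.0282, 0.1084)
  A cos θ + B sin θ = C:  0.1018·cos θ + -0.3978·sin θ = -0.1449
  θ2 = atan2(B,A) + arccos(C/0.4106) = 0.6111
arm 3 (φ=240.0°): x'=0.0798, y'=-0.0786
  A=0.0502, B=-0.3978, C=(l²−L²−A²−y'²−z²)/(2L)=-0.0889
  γ=atan2(-0.3978,0.0502)=-1.4453;  ψ=arccos(-0.2218)=1.7945;  θ3=γ+ψ≈0.3492

θ₁ = 1.2217, θ₂ = 0.6111, θ₃ = 0.3492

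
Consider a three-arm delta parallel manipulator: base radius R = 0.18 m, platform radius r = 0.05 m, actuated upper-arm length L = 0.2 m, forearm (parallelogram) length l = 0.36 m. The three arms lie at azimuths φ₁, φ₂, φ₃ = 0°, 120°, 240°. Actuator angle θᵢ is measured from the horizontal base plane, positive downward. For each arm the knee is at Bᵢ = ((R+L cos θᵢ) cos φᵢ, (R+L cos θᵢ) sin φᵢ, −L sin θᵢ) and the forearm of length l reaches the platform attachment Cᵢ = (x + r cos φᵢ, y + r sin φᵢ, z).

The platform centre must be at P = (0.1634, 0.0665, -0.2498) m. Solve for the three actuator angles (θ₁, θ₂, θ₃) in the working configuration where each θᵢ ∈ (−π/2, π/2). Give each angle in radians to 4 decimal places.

θ₁ = -0.3495, θ₂ = 0.7856, θ₃ = 1.2216

φ1=0.0° → target in arm frame (0.1634, 0.0665)
  A cos θ + B sin θ = C:  -0.0334·cos θ + -0.2498·sin θ = 0.0542
  √(A²+B²)=0.2520;  θ1 = -1.7037+1.3542 ≈ -0.3495
φ2=120.0° → target in arm frame (-0.0241, -0.1748)
  e−x'=0.1541;  (l²−L²−(e−x')²−y'²−z²)/2L = -0.0677
  θ2 = atan2(B,A) + arccos(C/0.2935) = 0.7856
φ3=240.0° → target in arm frame (-0.1393, 0.1083)
  A=0.2693, B=-0.2498, C=(l²−L²−A²−y'²−z²)/(2L)=-0.1426
  √(A²+B²)=0.3673;  θ3 = -0.7479+1.9695 ≈ 1.2216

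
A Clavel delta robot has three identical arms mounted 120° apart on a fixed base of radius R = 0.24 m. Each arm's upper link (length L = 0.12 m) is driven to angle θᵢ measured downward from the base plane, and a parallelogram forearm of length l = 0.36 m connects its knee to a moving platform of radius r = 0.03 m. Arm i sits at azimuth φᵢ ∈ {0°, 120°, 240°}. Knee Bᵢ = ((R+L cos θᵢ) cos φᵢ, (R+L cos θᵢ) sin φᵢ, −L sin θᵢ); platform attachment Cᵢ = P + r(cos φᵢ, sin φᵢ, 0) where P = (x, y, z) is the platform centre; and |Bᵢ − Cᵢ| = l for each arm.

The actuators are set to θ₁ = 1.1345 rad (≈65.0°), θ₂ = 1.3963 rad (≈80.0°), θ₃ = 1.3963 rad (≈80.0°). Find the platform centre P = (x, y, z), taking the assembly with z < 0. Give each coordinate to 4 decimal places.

(0.0262, 0.0000, -0.3819)

arm 1 at φ=0.0°: e+L cos θ1 = 0.2607;  centre 1 = (0.2607, 0.0000, -0.1088)
centre 2 = (0.2308·cos120.0°, 0.2308·sin120.0°, -0.1182) = (-0.1154, 0.1999, -0.1182)
centre 3 = (0.2308·cos240.0°, 0.2308·sin240.0°, -0.1182) = (-0.1154, -0.1999, -0.1182)
eliminate P² terms by subtracting sphere 1 from 2 and 3
plane₁₂: -0.7523x+0.3998y+-0.0188z = -0.0125
Cramer: x(z) = 0.0167-0.0250z;  y(z) = 0.0000+0.0000z
sphere 1 gives Az²+Bz+C=0 with A=1.0006, B=0.2297, C=-0.0582;  B²−4AC=0.2858;  roots -0.3819, 0.1523;  negative root z = -0.3819
x = 0.0262, y = 0.0000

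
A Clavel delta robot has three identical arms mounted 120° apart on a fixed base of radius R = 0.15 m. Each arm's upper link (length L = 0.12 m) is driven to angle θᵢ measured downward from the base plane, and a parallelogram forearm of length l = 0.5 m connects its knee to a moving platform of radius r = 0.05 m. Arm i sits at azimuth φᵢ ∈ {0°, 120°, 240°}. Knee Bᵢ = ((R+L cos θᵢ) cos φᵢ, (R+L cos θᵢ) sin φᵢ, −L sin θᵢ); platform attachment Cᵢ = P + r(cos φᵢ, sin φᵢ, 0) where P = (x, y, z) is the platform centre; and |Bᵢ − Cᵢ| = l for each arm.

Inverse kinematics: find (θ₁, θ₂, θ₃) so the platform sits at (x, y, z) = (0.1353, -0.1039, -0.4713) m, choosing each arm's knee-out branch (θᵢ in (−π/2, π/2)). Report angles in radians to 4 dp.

θ₁ = -0.0874, θ₂ = 0.9596, θ₃ = 0.3490

φ1=0.0° → target in arm frame (0.1353, -0.1039)
  A=-0.0353, B=-0.4713, C=(l²−L²−A²−y'²−z²)/(2L)=0.0060
  √(A²+B²)=0.4726;  θ1 = -1.6456+1.5581 ≈ -0.0874
arm 2 (φ=120.0°): x'=-0.1576, y'=-0.0652
  e−x'=0.2576;  (l²−L²−(e−x')²−y'²−z²)/2L = -0.2381
  θ2 = atan2(B,A) + arccos(C/0.5371) = 0.9596
arm 3 (φ=240.0°): x'=0.0223, y'=0.1691
  e−x'=0.0777;  (l²−L²−(e−x')²−y'²−z²)/2L = -0.0882
  γ=atan2(-0.4713,0.0777)=-1.4075;  ψ=arccos(-0.1846)=1.7564;  θ3=γ+ψ≈0.3490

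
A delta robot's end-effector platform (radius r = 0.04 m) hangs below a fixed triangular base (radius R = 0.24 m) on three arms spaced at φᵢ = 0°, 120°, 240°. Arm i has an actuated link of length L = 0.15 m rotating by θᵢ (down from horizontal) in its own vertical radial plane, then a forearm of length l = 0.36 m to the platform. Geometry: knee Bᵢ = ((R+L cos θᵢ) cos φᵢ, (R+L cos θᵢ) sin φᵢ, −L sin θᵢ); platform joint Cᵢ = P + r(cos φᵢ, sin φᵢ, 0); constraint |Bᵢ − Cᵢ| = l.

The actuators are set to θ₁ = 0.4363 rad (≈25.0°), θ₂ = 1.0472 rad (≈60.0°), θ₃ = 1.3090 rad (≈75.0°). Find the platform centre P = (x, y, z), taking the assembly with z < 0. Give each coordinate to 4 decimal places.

S1 = (0.3359·cos0.0°, 0.3359·sin0.0°, -0.0634) = (0.3359, 0.0000, -0.0634)
φ2=120.0°: virtual centre (-0.1375, 0.2382, -0.1299), radius l
φ3=240.0°: virtual centre (-0.1194, -0.2068, -0.1449), radius l
|S₂|²−|S₁|² = -0.0244;  |S₃|²−|S₁|² = -0.0389
[-0.9469 0.4763 -0.1330]·P = -0.0244;  [-0.9107 -0.4137 -0.1630]·P = -0.0389
Cramer: x(z) = 0.0346-0.1607z;  y(z) = 0.0177-0.0402z
into |P−S₁|² = l²: 1.0274z² + 0.2222z + -0.0345 = 0;  Δ = 0.1911;  z = -0.3209 or 0.1046 → z<0 root = -0.3209
x = 0.0862, y = 0.0306

(0.0862, 0.0306, -0.3209)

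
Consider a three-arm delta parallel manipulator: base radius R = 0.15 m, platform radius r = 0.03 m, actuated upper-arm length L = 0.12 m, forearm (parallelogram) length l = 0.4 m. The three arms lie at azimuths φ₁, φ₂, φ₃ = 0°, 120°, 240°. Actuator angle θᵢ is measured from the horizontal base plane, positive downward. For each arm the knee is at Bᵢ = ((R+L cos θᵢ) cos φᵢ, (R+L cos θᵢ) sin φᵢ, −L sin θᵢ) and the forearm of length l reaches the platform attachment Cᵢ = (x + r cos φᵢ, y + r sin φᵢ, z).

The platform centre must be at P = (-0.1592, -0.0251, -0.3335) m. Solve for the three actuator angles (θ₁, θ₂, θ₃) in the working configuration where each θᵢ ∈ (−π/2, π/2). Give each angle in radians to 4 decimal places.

rotate P by −φ1: (-0.1592, -0.0251, -0.3335)
  e−x'=0.2792;  (l²−L²−(e−x')²−y'²−z²)/2L = -0.1842
  θ1 = atan2(B,A) + arccos(C/0.4349) = 1.1343
rotate P by −φ2: (0.0579, 0.1504, -0.3335)
  e−x'=0.0621;  (l²−L²−(e−x')²−y'²−z²)/2L = 0.0329
  √(A²+B²)=0.3392;  θ2 = -1.3866+1.4737 ≈ 0.0871
arm 3 (φ=240.0°): x'=0.1013, y'=-0.1253
  A cos θ + B sin θ = C:  0.0187·cos θ + -0.3335·sin θ = 0.0764
  √(A²+B²)=0.3340;  θ3 = -1.5149+1.3402 ≈ -0.1747

θ₁ = 1.1343, θ₂ = 0.0871, θ₃ = -0.1747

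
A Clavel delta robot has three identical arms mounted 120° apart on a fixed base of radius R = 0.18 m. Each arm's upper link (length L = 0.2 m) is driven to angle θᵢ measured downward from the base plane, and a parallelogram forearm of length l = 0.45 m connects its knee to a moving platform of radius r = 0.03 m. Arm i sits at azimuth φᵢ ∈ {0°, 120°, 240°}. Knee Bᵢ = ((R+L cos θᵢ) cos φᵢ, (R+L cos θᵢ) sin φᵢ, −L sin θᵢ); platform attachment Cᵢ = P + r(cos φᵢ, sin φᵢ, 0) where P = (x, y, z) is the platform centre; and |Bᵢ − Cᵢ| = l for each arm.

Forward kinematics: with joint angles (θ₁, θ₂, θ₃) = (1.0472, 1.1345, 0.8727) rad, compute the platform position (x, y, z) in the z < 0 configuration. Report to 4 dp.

φ1=0.0°: virtual centre (0.2500, 0.0000, -0.1732), radius l
arm 2 at φ=120.0°: ρ2 = 0.2345;  S2 = (-0.1173, 0.2031, -0.1813)
S3 = (0.2786·cos240.0°, 0.2786·sin240.0°, -0.1532) = (-0.1393, -0.2412, -0.1532)
eliminate P² terms by subtracting sphere 1 from 2 and 3
[-0.7345 0.4062 -0.0161]·P = -0.0046;  [-0.7786 -0.4825 0.0400]·P = 0.0086
Cramer: x(z) = -0.0018+0.0126z;  y(z) = -0.0148+0.0625z
quadratic in z: (1.0041)z²+(0.3382)z+(-0.1089)=0, √Δ=0.7427 → z ∈ {-0.5383, 0.2014}; z = -0.5383 (taking z<0)
x = -0.0086, y = -0.0484

(-0.0086, -0.0484, -0.5383)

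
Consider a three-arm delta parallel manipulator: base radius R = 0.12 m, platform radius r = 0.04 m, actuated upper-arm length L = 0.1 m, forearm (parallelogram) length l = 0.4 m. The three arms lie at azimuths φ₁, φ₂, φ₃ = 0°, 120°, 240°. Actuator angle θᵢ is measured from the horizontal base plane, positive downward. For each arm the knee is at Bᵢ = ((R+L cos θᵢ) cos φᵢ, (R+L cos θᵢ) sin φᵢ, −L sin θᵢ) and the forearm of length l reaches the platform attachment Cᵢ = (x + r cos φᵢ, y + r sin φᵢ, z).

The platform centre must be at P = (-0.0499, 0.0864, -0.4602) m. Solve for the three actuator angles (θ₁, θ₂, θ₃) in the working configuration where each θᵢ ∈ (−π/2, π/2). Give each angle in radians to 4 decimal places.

rotate P by −φ1: (-0.0499, 0.0864, -0.4602)
  A=0.1299, B=-0.4602, C=(l²−L²−A²−y'²−z²)/(2L)=-0.4306
  γ=atan2(-0.4602,0.1299)=-1.2957;  ψ=arccos(-0.9005)=2.6918;  θ1=γ+ψ≈1.3961
φ2=120.0° → target in arm frame (0.0998, 0.0000)
  e−x'=-0.0198;  (l²−L²−(e−x')²−y'²−z²)/2L = -0.3109
  θ2 = atan2(B,A) + arccos(C/0.4606) = 0.6979
arm 3 (φ=240.0°): x'=-0.0499, y'=-0.0864
  e−x'=0.1299;  (l²−L²−(e−x')²−y'²−z²)/2L = -0.4306
  √(A²+B²)=0.4782;  θ3 = -1.2957+2.6917 ≈ 1.3960

θ₁ = 1.3961, θ₂ = 0.6979, θ₃ = 1.3960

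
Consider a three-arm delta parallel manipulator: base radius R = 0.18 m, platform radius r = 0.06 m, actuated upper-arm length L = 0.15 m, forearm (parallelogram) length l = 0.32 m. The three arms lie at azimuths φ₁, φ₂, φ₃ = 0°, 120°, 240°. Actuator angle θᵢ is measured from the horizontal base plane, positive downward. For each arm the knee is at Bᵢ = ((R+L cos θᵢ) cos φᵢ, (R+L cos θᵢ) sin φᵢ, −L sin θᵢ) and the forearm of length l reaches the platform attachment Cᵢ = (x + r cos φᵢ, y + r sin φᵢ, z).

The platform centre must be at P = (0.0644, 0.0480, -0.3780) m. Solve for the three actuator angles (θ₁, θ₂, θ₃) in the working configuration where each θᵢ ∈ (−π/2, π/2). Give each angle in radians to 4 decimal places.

θ₁ = 0.7853, θ₂ = 1.0469, θ₃ = 1.3957

rotate P by −φ1: (0.0644, 0.0480, -0.3780)
  A cos θ + B sin θ = C:  0.0556·cos θ + -0.3780·sin θ = -0.2279
  γ=atan2(-0.3780,0.0556)=-1.4248;  ψ=arccos(-0.5966)=2.2100;  θ1=γ+ψ≈0.7853
arm 2 (φ=120.0°): x'=0.0094, y'=-0.0798
  A=0.1106, B=-0.3780, C=(l²−L²−A²−y'²−z²)/(2L)=-0.2720
  √(A²+B²)=0.3939;  θ2 = -1.2861+2.3330 ≈ 1.0469
arm 3 (φ=240.0°): x'=-0.0738, y'=0.0318
  e−x'=0.1938;  (l²−L²−(e−x')²−y'²−z²)/2L = -0.3385
  √(A²+B²)=0.4248;  θ3 = -1.0971+2.4928 ≈ 1.3957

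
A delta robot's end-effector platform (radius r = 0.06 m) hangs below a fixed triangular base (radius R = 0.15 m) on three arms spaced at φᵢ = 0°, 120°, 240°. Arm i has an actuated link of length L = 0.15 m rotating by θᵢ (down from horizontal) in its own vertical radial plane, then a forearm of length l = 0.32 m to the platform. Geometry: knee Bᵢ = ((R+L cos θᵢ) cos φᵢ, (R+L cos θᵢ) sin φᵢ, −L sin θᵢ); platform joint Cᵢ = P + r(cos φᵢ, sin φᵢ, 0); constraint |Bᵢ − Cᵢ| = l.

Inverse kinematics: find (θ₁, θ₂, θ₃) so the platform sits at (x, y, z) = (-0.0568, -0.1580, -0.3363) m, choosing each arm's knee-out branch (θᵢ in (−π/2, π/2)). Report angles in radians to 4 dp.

θ₁ = 1.2213, θ₂ = 1.3961, θ₃ = 0.1745

φ1=0.0° → target in arm frame (-0.0568, -0.1580)
  A=0.1468, B=-0.3363, C=(l²−L²−A²−y'²−z²)/(2L)=-0.2657
  γ=atan2(-0.3363,0.1468)=-1.1592;  ψ=arccos(-0.7241)=2.3805;  θ1=γ+ψ≈1.2213
rotate P by −φ2: (-0.1084, 0.1282, -0.3363)
  A cos θ + B sin θ = C:  0.1984·cos θ + -0.3363·sin θ = -0.2967
  θ2 = atan2(B,A) + arccos(C/0.3905) = 1.3961
rotate P by −φ3: (0.1652, 0.0298, -0.3363)
  e−x'=-0.0752;  (l²−L²−(e−x')²−y'²−z²)/2L = -0.1325
  γ=atan2(-0.3363,-0.0752)=-1.7909;  ψ=arccos(-0.3845)=1.9654;  θ3=γ+ψ≈0.1745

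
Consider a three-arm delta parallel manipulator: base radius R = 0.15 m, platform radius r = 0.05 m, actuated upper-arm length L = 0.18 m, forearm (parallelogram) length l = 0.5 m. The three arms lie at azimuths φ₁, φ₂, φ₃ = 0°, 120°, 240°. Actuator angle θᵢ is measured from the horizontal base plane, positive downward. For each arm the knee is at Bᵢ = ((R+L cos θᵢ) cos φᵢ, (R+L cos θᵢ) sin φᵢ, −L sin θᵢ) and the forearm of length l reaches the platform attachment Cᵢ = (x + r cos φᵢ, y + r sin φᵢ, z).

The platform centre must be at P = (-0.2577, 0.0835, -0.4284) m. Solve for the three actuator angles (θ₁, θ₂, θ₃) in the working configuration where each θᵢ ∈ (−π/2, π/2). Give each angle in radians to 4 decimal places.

θ₁ = 1.2215, θ₂ = -0.1746, θ₃ = 0.3488

φ1=0.0° → target in arm frame (-0.2577, 0.0835)
  A=0.3577, B=-0.4284, C=(l²−L²−A²−y'²−z²)/(2L)=-0.2801
  √(A²+B²)=0.5581;  θ1 = -0.8751+2.0966 ≈ 1.2215
rotate P by −φ2: (0.2012, 0.1814, -0.4284)
  e−x'=-0.1012;  (l²−L²−(e−x')²−y'²−z²)/2L = -0.0252
  θ2 = atan2(B,A) + arccos(C/0.4402) = -0.1746
φ3=240.0° → target in arm frame (0.0565, -0.2649)
  e−x'=0.0435;  (l²−L²−(e−x')²−y'²−z²)/2L = -0.1056
  θ3 = atan2(B,A) + arccos(C/0.4306) = 0.3488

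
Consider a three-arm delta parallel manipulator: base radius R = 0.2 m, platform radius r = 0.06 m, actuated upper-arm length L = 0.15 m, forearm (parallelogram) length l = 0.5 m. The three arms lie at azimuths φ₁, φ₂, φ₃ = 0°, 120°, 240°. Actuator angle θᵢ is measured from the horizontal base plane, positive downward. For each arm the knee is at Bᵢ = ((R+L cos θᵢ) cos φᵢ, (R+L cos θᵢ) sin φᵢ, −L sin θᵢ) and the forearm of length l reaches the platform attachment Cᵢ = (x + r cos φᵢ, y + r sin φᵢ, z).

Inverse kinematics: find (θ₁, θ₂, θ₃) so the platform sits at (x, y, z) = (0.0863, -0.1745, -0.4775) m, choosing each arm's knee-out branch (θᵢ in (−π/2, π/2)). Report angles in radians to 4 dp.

θ₁ = 0.3490, θ₂ = 1.3089, θ₃ = 0.2616

arm 1 (φ=0.0°): x'=0.0863, y'=-0.1745
  A cos θ + B sin θ = C:  0.0537·cos θ + -0.4775·sin θ = -0.1128
  √(A²+B²)=0.4805;  θ1 = -1.4588+1.8078 ≈ 0.3490
rotate P by −φ2: (-0.1943, 0.0125, -0.4775)
  A=0.3343, B=-0.4775, C=(l²−L²−A²−y'²−z²)/(2L)=-0.3747
  √(A²+B²)=0.5829;  θ2 = -0.9600+2.2689 ≈ 1.3089
arm 3 (φ=240.0°): x'=0.1080, y'=0.1620
  A=0.0320, B=-0.4775, C=(l²−L²−A²−y'²−z²)/(2L)=-0.0926
  θ3 = atan2(B,A) + arccos(C/0.4786) = 0.2616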